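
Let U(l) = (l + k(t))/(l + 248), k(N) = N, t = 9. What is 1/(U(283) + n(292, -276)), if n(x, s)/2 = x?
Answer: 531/310396 ≈ 0.0017107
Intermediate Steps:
n(x, s) = 2*x
U(l) = (9 + l)/(248 + l) (U(l) = (l + 9)/(l + 248) = (9 + l)/(248 + l))
1/(U(283) + n(292, -276)) = 1/((9 + 283)/(248 + 283) + 2*292) = 1/(292/531 + 584) = 1/(310396/531) = 531/310396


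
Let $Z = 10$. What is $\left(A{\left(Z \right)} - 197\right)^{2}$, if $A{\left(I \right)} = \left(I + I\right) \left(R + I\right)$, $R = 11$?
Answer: $49729$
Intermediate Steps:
$A{\left(I \right)} = 2 I \left(11 + I\right)$ ($A{\left(I \right)} = \left(I + I\right) \left(11 + I\right) = 2 I \left(11 + I\right)$)
$\left(A{\left(Z \right)} - 197\right)^{2} = \left(2 \cdot 10 \left(11 + 10\right) - 197\right)^{2} = \left(2 \cdot 10 \cdot 21 - 197\right)^{2} = \left(420 - 197\right)^{2} = 223^{2} = 49729$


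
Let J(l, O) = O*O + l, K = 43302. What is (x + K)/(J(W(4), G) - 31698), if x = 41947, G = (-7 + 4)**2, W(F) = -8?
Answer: -85249/31625 ≈ -2.6956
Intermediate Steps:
G = 9 (G = (-3)**2 = 9)
J(l, O) = l + O**2 (J(l, O) = O**2 + l = l + O**2)
(x + K)/(J(W(4), G) - 31698) = (41947 + 43302)/((-8 + 9**2) - 31698) = 85249/((-8 + 81) - 31698) = 85249/(73 - 31698) = 85249/(-31625) = 85249*(-1/31625) = -85249/31625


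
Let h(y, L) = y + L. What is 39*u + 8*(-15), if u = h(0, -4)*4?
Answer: -744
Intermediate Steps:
h(y, L) = L + y
u = -16 (u = (-4 + 0)*4 = -4*4 = -16)
39*u + 8*(-15) = 39*(-16) + 8*(-15) = -624 - 120 = -744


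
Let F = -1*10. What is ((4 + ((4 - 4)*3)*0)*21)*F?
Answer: -840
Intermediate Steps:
F = -10
((4 + ((4 - 4)*3)*0)*21)*F = ((4 + ((4 - 4)*3)*0)*21)*(-10) = ((4 + (0*3)*0)*21)*(-10) = ((4 + 0*0)*21)*(-10) = ((4 + 0)*21)*(-10) = (4*21)*(-10) = 84*(-10) = -840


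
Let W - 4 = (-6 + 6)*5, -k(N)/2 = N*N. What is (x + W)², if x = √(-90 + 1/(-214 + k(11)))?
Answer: (912 + I*√4678674)²/51984 ≈ -74.002 + 75.896*I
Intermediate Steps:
k(N) = -2*N² (k(N) = -2*N*N = -2*N²)
W = 4 (W = 4 + (-6 + 6)*5 = 4 + 0*5 = 4 + 0 = 4)
x = I*√4678674/228 (x = √(-90 + 1/(-214 - 2*11²)) = √(-90 + 1/(-214 - 2*121)) = √(-90 + 1/(-214 - 242)) = √(-90 + 1/(-456)) = √(-90 - 1/456) = √(-41041/456) = I*√4678674/228 ≈ 9.487*I)
(x + W)² = (I*√4678674/228 + 4)² = (4 + I*√4678674/228)²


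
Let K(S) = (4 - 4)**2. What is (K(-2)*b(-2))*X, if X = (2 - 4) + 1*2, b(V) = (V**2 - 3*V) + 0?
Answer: 0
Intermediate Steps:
b(V) = V**2 - 3*V
K(S) = 0 (K(S) = 0**2 = 0)
X = 0 (X = -2 + 2 = 0)
(K(-2)*b(-2))*X = (0*(-2*(-3 - 2)))*0 = (0*(-2*(-5)))*0 = (0*10)*0 = 0*0 = 0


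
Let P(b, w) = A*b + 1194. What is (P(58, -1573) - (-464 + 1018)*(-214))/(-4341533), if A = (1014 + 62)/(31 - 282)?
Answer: -29994842/1089724783 ≈ -0.027525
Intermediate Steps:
A = -1076/251 (A = 1076/(-251) = 1076*(-1/251) = -1076/251 ≈ -4.2868)
P(b, w) = 1194 - 1076*b/251 (P(b, w) = -1076*b/251 + 1194 = 1194 - 1076*b/251)
(P(58, -1573) - (-464 + 1018)*(-214))/(-4341533) = ((1194 - 1076/251*58) - (-464 + 1018)*(-214))/(-4341533) = ((1194 - 62408/251) - 554*(-214))*(-1/4341533) = (237286/251 - 1*(-118556))*(-1/4341533) = (237286/251 + 118556)*(-1/4341533) = (29994842/251)*(-1/4341533) = -29994842/1089724783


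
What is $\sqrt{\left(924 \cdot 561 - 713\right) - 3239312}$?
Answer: $i \sqrt{2721661} \approx 1649.7 i$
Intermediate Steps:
$\sqrt{\left(924 \cdot 561 - 713\right) - 3239312} = \sqrt{\left(518364 - 713\right) - 3239312} = \sqrt{517651 - 3239312} = \sqrt{-2721661} = i \sqrt{2721661}$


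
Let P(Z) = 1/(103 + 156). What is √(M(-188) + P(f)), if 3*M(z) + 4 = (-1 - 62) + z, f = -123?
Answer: 3*I*√633514/259 ≈ 9.2193*I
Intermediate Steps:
P(Z) = 1/259
M(z) = -67/3 + z/3 (M(z) = -4/3 + ((-1 - 62) + z)/3 = -4/3 + (-63 + z)/3 = -4/3 + (-21 + z/3) = -67/3 + z/3)
√(M(-188) + P(f)) = √((-67/3 + (⅓)*(-188)) + 1/259) = √((-67/3 - 188/3) + 1/259) = √(-85 + 1/259) = √(-22014/259) = 3*I*√633514/259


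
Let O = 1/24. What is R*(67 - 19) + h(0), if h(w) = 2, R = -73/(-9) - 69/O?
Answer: -237290/3 ≈ -79097.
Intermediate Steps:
O = 1/24 ≈ 0.041667
R = -14831/9 (R = -73/(-9) - 69/1/24 = -73*(-⅑) - 69*24 = 73/9 - 1656 = -14831/9 ≈ -1647.9)
R*(67 - 19) + h(0) = -14831*(67 - 19)/9 + 2 = -14831/9*48 + 2 = -237296/3 + 2 = -237290/3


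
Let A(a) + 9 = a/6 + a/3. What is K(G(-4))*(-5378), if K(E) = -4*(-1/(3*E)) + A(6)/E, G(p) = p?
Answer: -18823/3 ≈ -6274.3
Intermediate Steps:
A(a) = -9 + a/2 (A(a) = -9 + (a/6 + a/3) = -9 + a/2)
K(E) = -14/(3*E) (K(E) = -4*(-1/(3*E)) + (-9 + (½)*6)/E = -4*(-1/(3*E)) + (-9 + 3)/E = -(-4)/(3*E) - 6/E = 4/(3*E) - 6/E = -14/(3*E))
K(G(-4))*(-5378) = -14/3/(-4)*(-5378) = -14/3*(-¼)*(-5378) = (7/6)*(-5378) = -18823/3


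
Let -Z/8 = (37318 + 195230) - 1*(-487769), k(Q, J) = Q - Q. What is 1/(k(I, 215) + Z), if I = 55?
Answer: -1/5762536 ≈ -1.7353e-7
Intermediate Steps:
k(Q, J) = 0
Z = -5762536 (Z = -8*((37318 + 195230) - 1*(-487769)) = -8*(232548 + 487769) = -8*720317 = -5762536)
1/(k(I, 215) + Z) = 1/(0 - 5762536) = 1/(-5762536) = -1/5762536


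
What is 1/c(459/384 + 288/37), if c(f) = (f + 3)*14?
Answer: 2368/397131 ≈ 0.0059628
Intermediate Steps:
c(f) = 42 + 14*f (c(f) = (3 + f)*14 = 42 + 14*f)
1/c(459/384 + 288/37) = 1/(42 + 14*(459/384 + 288/37)) = 1/(42 + 14*(459*(1/384) + 288*(1/37))) = 1/(42 + 14*(153/128 + 288/37)) = 1/(42 + 14*(42525/4736)) = 1/(42 + 297675/2368) = 1/(397131/2368) = 2368/397131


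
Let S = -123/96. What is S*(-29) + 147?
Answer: 5893/32 ≈ 184.16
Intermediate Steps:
S = -41/32 (S = -123*1/96 = -41/32 ≈ -1.2813)
S*(-29) + 147 = -41/32*(-29) + 147 = 1189/32 + 147 = 5893/32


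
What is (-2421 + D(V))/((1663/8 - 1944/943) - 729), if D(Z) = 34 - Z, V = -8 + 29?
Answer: 18165952/3946919 ≈ 4.6026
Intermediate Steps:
V = 21
(-2421 + D(V))/((1663/8 - 1944/943) - 729) = (-2421 + (34 - 1*21))/((1663/8 - 1944/943) - 729) = (-2421 + (34 - 21))/((1663*(⅛) - 1944*1/943) - 729) = (-2421 + 13)/((1663/8 - 1944/943) - 729) = -2408/(1552657/7544 - 729) = -2408/(-3946919/7544) = -2408*(-7544/3946919) = 18165952/3946919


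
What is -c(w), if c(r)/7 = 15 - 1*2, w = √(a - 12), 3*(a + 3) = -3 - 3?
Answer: -91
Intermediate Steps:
a = -5 (a = -3 + (-3 - 3)/3 = -3 + (⅓)*(-6) = -3 - 2 = -5)
w = I*√17 (w = √(-5 - 12) = √(-17) = I*√17 ≈ 4.1231*I)
c(r) = 91 (c(r) = 7*(15 - 1*2) = 7*(15 - 2) = 7*13 = 91)
-c(w) = -1*91 = -91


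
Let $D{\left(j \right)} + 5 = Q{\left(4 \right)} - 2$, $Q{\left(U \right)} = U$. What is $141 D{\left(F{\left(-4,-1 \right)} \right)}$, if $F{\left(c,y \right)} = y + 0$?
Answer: $-423$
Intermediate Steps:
$F{\left(c,y \right)} = y$
$D{\left(j \right)} = -3$ ($D{\left(j \right)} = -5 + \left(4 - 2\right) = -5 + 2 = -3$)
$141 D{\left(F{\left(-4,-1 \right)} \right)} = 141 \left(-3\right) = -423$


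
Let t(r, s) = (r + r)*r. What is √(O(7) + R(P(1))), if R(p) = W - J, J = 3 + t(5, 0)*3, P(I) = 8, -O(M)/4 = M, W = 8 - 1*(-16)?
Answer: I*√157 ≈ 12.53*I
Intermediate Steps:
W = 24 (W = 8 + 16 = 24)
O(M) = -4*M
t(r, s) = 2*r² (t(r, s) = (2*r)*r = 2*r²)
J = 153 (J = 3 + (2*5²)*3 = 3 + (2*25)*3 = 3 + 50*3 = 3 + 150 = 153)
R(p) = -129 (R(p) = 24 - 1*153 = 24 - 153 = -129)
√(O(7) + R(P(1))) = √(-4*7 - 129) = √(-28 - 129) = √(-157) = I*√157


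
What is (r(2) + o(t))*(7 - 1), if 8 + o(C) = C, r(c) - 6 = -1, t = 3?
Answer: 0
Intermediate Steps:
r(c) = 5 (r(c) = 6 - 1 = 5)
o(C) = -8 + C
(r(2) + o(t))*(7 - 1) = (5 + (-8 + 3))*(7 - 1) = (5 - 5)*6 = 0*6 = 0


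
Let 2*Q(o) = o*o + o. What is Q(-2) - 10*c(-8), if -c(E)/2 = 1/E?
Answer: -3/2 ≈ -1.5000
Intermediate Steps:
Q(o) = o/2 + o²/2 (Q(o) = (o*o + o)/2 = (o² + o)/2 = (o + o²)/2 = o/2 + o²/2)
c(E) = -2/E
Q(-2) - 10*c(-8) = (½)*(-2)*(1 - 2) - (-20)/(-8) = (½)*(-2)*(-1) - (-20)*(-1)/8 = 1 - 10*¼ = 1 - 5/2 = -3/2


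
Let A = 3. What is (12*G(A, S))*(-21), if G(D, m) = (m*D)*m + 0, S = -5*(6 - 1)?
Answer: -472500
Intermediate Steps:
S = -25 (S = -5*5 = -25)
G(D, m) = D*m**2 (G(D, m) = (D*m)*m + 0 = D*m**2 + 0 = D*m**2)
(12*G(A, S))*(-21) = (12*(3*(-25)**2))*(-21) = (12*(3*625))*(-21) = (12*1875)*(-21) = 22500*(-21) = -472500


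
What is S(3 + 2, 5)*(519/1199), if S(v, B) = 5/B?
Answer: 519/1199 ≈ 0.43286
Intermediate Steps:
S(3 + 2, 5)*(519/1199) = (5/5)*(519/1199) = (5*(⅕))*(519*(1/1199)) = 1*(519/1199) = 519/1199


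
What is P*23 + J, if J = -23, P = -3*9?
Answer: -644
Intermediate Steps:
P = -27
P*23 + J = -27*23 - 23 = -621 - 23 = -644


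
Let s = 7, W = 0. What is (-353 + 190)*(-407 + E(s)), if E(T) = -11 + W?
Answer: 68134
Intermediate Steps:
E(T) = -11 (E(T) = -11 + 0 = -11)
(-353 + 190)*(-407 + E(s)) = (-353 + 190)*(-407 - 11) = -163*(-418) = 68134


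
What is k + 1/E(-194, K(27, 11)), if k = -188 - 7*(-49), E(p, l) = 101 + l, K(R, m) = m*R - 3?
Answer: 61226/395 ≈ 155.00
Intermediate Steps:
K(R, m) = -3 + R*m (K(R, m) = R*m - 3 = -3 + R*m)
k = 155 (k = -188 + 343 = 155)
k + 1/E(-194, K(27, 11)) = 155 + 1/(101 + (-3 + 27*11)) = 155 + 1/(101 + (-3 + 297)) = 155 + 1/(101 + 294) = 155 + 1/395 = 61226/395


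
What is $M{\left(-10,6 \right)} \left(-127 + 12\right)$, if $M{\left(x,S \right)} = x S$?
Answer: $6900$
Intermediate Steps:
$M{\left(x,S \right)} = S x$
$M{\left(-10,6 \right)} \left(-127 + 12\right) = 6 \left(-10\right) \left(-127 + 12\right) = \left(-60\right) \left(-115\right) = 6900$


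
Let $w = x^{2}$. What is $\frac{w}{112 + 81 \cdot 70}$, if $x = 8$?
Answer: $\frac{32}{2891} \approx 0.011069$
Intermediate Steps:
$w = 64$ ($w = 8^{2} = 64$)
$\frac{w}{112 + 81 \cdot 70} = \frac{64}{112 + 81 \cdot 70} = \frac{64}{112 + 5670} = \frac{64}{5782} = 64 \cdot \frac{1}{5782} = \frac{32}{2891}$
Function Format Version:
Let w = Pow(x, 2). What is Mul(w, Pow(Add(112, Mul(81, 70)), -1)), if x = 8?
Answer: Rational(32, 2891) ≈ 0.011069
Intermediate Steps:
w = 64 (w = Pow(8, 2) = 64)
Mul(w, Pow(Add(112, Mul(81, 70)), -1)) = Mul(64, Pow(Add(112, Mul(81, 70)), -1)) = Mul(64, Pow(Add(112, 5670), -1)) = Mul(64, Pow(5782, -1)) = Mul(64, Rational(1, 5782)) = Rational(32, 2891)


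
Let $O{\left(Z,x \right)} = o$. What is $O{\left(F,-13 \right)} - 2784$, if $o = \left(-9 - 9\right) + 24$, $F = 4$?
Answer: $-2778$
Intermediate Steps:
$o = 6$ ($o = -18 + 24 = 6$)
$O{\left(Z,x \right)} = 6$
$O{\left(F,-13 \right)} - 2784 = 6 - 2784 = -2778$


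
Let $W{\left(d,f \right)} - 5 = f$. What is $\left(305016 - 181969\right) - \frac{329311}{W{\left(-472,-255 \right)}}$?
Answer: $\frac{31091061}{250} \approx 1.2436 \cdot 10^{5}$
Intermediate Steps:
$W{\left(d,f \right)} = 5 + f$
$\left(305016 - 181969\right) - \frac{329311}{W{\left(-472,-255 \right)}} = \left(305016 - 181969\right) - \frac{329311}{5 - 255} = 123047 - \frac{329311}{-250} = 123047 - - \frac{329311}{250} = 123047 + \frac{329311}{250} = \frac{31091061}{250}$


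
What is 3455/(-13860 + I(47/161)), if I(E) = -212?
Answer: -3455/14072 ≈ -0.24552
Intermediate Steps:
3455/(-13860 + I(47/161)) = 3455/(-13860 - 212) = 3455/(-14072) = 3455*(-1/14072) = -3455/14072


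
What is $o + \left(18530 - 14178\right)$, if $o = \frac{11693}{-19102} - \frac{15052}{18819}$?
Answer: $\frac{1563951727505}{359480538} \approx 4350.6$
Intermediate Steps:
$o = - \frac{507573871}{359480538}$ ($o = 11693 \left(- \frac{1}{19102}\right) - \frac{15052}{18819} = - \frac{11693}{19102} - \frac{15052}{18819} = - \frac{507573871}{359480538} \approx -1.412$)
$o + \left(18530 - 14178\right) = - \frac{507573871}{359480538} + \left(18530 - 14178\right) = - \frac{507573871}{359480538} + 4352 = \frac{1563951727505}{359480538}$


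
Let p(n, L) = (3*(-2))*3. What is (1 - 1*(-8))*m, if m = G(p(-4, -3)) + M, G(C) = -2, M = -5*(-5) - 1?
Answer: 198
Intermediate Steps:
p(n, L) = -18 (p(n, L) = -6*3 = -18)
M = 24 (M = 25 - 1 = 24)
m = 22 (m = -2 + 24 = 22)
(1 - 1*(-8))*m = (1 - 1*(-8))*22 = (1 + 8)*22 = 9*22 = 198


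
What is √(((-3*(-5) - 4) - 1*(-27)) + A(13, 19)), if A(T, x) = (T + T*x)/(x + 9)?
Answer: √2317/7 ≈ 6.8765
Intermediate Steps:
A(T, x) = (T + T*x)/(9 + x)
√(((-3*(-5) - 4) - 1*(-27)) + A(13, 19)) = √(((-3*(-5) - 4) - 1*(-27)) + 13*(1 + 19)/(9 + 19)) = √(((15 - 4) + 27) + 13*20/28) = √((11 + 27) + 13*(1/28)*20) = √(38 + 65/7) = √(331/7) = √2317/7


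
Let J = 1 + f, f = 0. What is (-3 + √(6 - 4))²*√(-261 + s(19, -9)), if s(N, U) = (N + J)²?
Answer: √139*(3 - √2)² ≈ 29.648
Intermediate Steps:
J = 1 (J = 1 + 0 = 1)
s(N, U) = (1 + N)² (s(N, U) = (N + 1)² = (1 + N)²)
(-3 + √(6 - 4))²*√(-261 + s(19, -9)) = (-3 + √(6 - 4))²*√(-261 + (1 + 19)²) = (-3 + √2)²*√(-261 + 20²) = (-3 + √2)²*√(-261 + 400) = (-3 + √2)²*√139 = √139*(-3 + √2)²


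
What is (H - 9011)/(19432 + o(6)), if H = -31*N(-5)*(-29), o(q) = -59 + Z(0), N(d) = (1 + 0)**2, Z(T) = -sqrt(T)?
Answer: -8112/19373 ≈ -0.41873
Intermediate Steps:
N(d) = 1 (N(d) = 1**2 = 1)
o(q) = -59 (o(q) = -59 - sqrt(0) = -59 - 1*0 = -59 + 0 = -59)
H = 899 (H = -31*1*(-29) = -31*(-29) = 899)
(H - 9011)/(19432 + o(6)) = (899 - 9011)/(19432 - 59) = -8112/19373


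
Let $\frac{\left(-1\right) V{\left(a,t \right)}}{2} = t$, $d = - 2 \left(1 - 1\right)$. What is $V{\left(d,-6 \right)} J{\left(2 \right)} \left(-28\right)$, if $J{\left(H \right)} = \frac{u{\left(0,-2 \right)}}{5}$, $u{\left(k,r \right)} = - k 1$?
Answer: $0$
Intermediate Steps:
$d = 0$ ($d = \left(-2\right) 0 = 0$)
$V{\left(a,t \right)} = - 2 t$
$u{\left(k,r \right)} = - k$
$J{\left(H \right)} = 0$ ($J{\left(H \right)} = \frac{\left(-1\right) 0}{5} = 0 \cdot \frac{1}{5} = 0$)
$V{\left(d,-6 \right)} J{\left(2 \right)} \left(-28\right) = \left(-2\right) \left(-6\right) 0 \left(-28\right) = 12 \cdot 0 \left(-28\right) = 0 \left(-28\right) = 0$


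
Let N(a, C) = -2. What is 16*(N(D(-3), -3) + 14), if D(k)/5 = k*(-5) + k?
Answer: 192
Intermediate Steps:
D(k) = -20*k (D(k) = 5*(k*(-5) + k) = 5*(-5*k + k) = 5*(-4*k) = -20*k)
16*(N(D(-3), -3) + 14) = 16*(-2 + 14) = 16*12 = 192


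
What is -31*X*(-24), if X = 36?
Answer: 26784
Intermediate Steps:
-31*X*(-24) = -31*36*(-24) = -1116*(-24) = 26784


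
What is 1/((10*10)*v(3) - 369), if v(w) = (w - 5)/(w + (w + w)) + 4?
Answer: 9/79 ≈ 0.11392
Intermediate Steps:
v(w) = 4 + (-5 + w)/(3*w) (v(w) = (-5 + w)/(w + 2*w) + 4 = (-5 + w)/((3*w)) + 4 = (-5 + w)*(1/(3*w)) + 4 = (-5 + w)/(3*w) + 4 = 4 + (-5 + w)/(3*w))
1/((10*10)*v(3) - 369) = 1/((10*10)*((1/3)*(-5 + 13*3)/3) - 369) = 1/(100*((1/3)*(1/3)*(-5 + 39)) - 369) = 1/(100*((1/3)*(1/3)*34) - 369) = 1/(100*(34/9) - 369) = 1/(3400/9 - 369) = 1/(79/9) = 9/79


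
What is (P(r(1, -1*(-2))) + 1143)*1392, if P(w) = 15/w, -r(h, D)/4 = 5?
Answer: 1590012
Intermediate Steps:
r(h, D) = -20 (r(h, D) = -4*5 = -20)
(P(r(1, -1*(-2))) + 1143)*1392 = (15/(-20) + 1143)*1392 = (15*(-1/20) + 1143)*1392 = (-¾ + 1143)*1392 = (4569/4)*1392 = 1590012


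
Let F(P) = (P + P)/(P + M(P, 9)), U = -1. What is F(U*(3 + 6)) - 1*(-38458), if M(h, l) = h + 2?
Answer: 307673/8 ≈ 38459.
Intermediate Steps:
M(h, l) = 2 + h
F(P) = 2*P/(2 + 2*P) (F(P) = (P + P)/(P + (2 + P)) = (2*P)/(2 + 2*P) = 2*P/(2 + 2*P))
F(U*(3 + 6)) - 1*(-38458) = (-(3 + 6))/(1 - (3 + 6)) - 1*(-38458) = (-1*9)/(1 - 1*9) + 38458 = -9/(1 - 9) + 38458 = -9/(-8) + 38458 = -9*(-1/8) + 38458 = 9/8 + 38458 = 307673/8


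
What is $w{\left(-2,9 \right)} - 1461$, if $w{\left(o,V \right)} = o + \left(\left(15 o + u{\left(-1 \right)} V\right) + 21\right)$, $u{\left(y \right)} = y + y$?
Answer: $-1490$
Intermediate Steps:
$u{\left(y \right)} = 2 y$
$w{\left(o,V \right)} = 21 - 2 V + 16 o$ ($w{\left(o,V \right)} = o + \left(\left(15 o + 2 \left(-1\right) V\right) + 21\right) = o - \left(-21 - 15 o + 2 V\right) = o + \left(21 - 2 V + 15 o\right) = 21 - 2 V + 16 o$)
$w{\left(-2,9 \right)} - 1461 = \left(21 - 18 + 16 \left(-2\right)\right) - 1461 = \left(21 - 18 - 32\right) - 1461 = -29 - 1461 = -1490$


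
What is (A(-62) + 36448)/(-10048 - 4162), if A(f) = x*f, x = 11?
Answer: -17883/7105 ≈ -2.5170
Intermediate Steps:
A(f) = 11*f
(A(-62) + 36448)/(-10048 - 4162) = (11*(-62) + 36448)/(-10048 - 4162) = (-682 + 36448)/(-14210) = 35766*(-1/14210) = -17883/7105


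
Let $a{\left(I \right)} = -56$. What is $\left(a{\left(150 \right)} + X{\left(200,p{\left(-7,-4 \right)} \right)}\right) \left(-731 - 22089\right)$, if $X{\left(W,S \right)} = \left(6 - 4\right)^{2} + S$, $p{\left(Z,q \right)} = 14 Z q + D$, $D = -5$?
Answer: $-7644700$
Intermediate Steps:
$p{\left(Z,q \right)} = -5 + 14 Z q$ ($p{\left(Z,q \right)} = 14 Z q - 5 = -5 + 14 Z q$)
$X{\left(W,S \right)} = 4 + S$ ($X{\left(W,S \right)} = 2^{2} + S = 4 + S$)
$\left(a{\left(150 \right)} + X{\left(200,p{\left(-7,-4 \right)} \right)}\right) \left(-731 - 22089\right) = \left(-56 + \left(4 - \left(5 + 98 \left(-4\right)\right)\right)\right) \left(-731 - 22089\right) = \left(-56 + \left(4 + \left(-5 + 392\right)\right)\right) \left(-22820\right) = \left(-56 + \left(4 + 387\right)\right) \left(-22820\right) = \left(-56 + 391\right) \left(-22820\right) = 335 \left(-22820\right) = -7644700$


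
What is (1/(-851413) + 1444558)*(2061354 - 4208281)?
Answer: -2640538709763977931/851413 ≈ -3.1014e+12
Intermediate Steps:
(1/(-851413) + 1444558)*(2061354 - 4208281) = (-1/851413 + 1444558)*(-2146927) = (1229915460453/851413)*(-2146927) = -2640538709763977931/851413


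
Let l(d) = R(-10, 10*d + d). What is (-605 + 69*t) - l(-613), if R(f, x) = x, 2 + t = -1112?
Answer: -70728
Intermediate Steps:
t = -1114 (t = -2 - 1112 = -1114)
l(d) = 11*d (l(d) = 10*d + d = 11*d)
(-605 + 69*t) - l(-613) = (-605 + 69*(-1114)) - 11*(-613) = (-605 - 76866) - 1*(-6743) = -77471 + 6743 = -70728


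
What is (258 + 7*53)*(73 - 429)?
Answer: -223924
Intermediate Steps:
(258 + 7*53)*(73 - 429) = (258 + 371)*(-356) = 629*(-356) = -223924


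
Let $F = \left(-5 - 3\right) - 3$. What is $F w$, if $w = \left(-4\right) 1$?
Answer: $44$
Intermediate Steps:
$w = -4$
$F = -11$ ($F = -8 - 3 = -11$)
$F w = \left(-11\right) \left(-4\right) = 44$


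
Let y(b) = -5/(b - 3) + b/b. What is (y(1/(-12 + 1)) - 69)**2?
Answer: 5094049/1156 ≈ 4406.6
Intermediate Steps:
y(b) = 1 - 5/(-3 + b) (y(b) = -5/(-3 + b) + 1 = 1 - 5/(-3 + b))
(y(1/(-12 + 1)) - 69)**2 = ((-8 + 1/(-12 + 1))/(-3 + 1/(-12 + 1)) - 69)**2 = ((-8 + 1/(-11))/(-3 + 1/(-11)) - 69)**2 = ((-8 - 1/11)/(-3 - 1/11) - 69)**2 = (-89/11/(-34/11) - 69)**2 = (-11/34*(-89/11) - 69)**2 = (89/34 - 69)**2 = (-2257/34)**2 = 5094049/1156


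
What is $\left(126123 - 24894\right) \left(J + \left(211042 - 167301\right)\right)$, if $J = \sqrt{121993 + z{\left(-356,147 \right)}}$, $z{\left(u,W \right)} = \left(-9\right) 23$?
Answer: $4427857689 + 101229 \sqrt{121786} \approx 4.4632 \cdot 10^{9}$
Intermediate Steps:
$z{\left(u,W \right)} = -207$
$J = \sqrt{121786}$ ($J = \sqrt{121993 - 207} = \sqrt{121786} \approx 348.98$)
$\left(126123 - 24894\right) \left(J + \left(211042 - 167301\right)\right) = \left(126123 - 24894\right) \left(\sqrt{121786} + \left(211042 - 167301\right)\right) = 101229 \left(\sqrt{121786} + \left(211042 - 167301\right)\right) = 101229 \left(\sqrt{121786} + 43741\right) = 101229 \left(43741 + \sqrt{121786}\right) = 4427857689 + 101229 \sqrt{121786}$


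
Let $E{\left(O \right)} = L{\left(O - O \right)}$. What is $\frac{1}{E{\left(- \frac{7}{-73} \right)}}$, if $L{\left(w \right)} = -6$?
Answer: $- \frac{1}{6} \approx -0.16667$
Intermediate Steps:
$E{\left(O \right)} = -6$
$\frac{1}{E{\left(- \frac{7}{-73} \right)}} = \frac{1}{-6} = - \frac{1}{6}$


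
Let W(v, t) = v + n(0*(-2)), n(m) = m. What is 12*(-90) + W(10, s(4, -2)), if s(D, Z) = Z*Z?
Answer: -1070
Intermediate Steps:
s(D, Z) = Z**2
W(v, t) = v (W(v, t) = v + 0*(-2) = v + 0 = v)
12*(-90) + W(10, s(4, -2)) = 12*(-90) + 10 = -1080 + 10 = -1070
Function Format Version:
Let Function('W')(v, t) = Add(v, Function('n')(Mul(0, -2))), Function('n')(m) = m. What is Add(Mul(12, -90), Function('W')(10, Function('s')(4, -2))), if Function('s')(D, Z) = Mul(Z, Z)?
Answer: -1070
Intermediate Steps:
Function('s')(D, Z) = Pow(Z, 2)
Function('W')(v, t) = v (Function('W')(v, t) = Add(v, Mul(0, -2)) = Add(v, 0) = v)
Add(Mul(12, -90), Function('W')(10, Function('s')(4, -2))) = Add(Mul(12, -90), 10) = Add(-1080, 10) = -1070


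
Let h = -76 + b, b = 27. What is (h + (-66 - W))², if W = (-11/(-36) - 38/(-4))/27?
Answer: 12573809689/944784 ≈ 13309.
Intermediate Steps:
W = 353/972 (W = (-11*(-1/36) - 38*(-¼))*(1/27) = (11/36 + 19/2)*(1/27) = (353/36)*(1/27) = 353/972 ≈ 0.36317)
h = -49 (h = -76 + 27 = -49)
(h + (-66 - W))² = (-49 + (-66 - 1*353/972))² = (-49 + (-66 - 353/972))² = (-49 - 64505/972)² = (-112133/972)² = 12573809689/944784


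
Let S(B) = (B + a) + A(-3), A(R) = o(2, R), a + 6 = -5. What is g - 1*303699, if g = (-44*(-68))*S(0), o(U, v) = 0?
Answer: -336611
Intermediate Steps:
a = -11 (a = -6 - 5 = -11)
A(R) = 0
S(B) = -11 + B (S(B) = (B - 11) + 0 = (-11 + B) + 0 = -11 + B)
g = -32912 (g = (-44*(-68))*(-11 + 0) = 2992*(-11) = -32912)
g - 1*303699 = -32912 - 1*303699 = -32912 - 303699 = -336611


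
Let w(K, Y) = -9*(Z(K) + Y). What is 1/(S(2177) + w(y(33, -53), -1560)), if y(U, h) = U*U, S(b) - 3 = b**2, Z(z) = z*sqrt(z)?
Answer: 1/4429939 ≈ 2.2574e-7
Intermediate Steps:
Z(z) = z**(3/2)
S(b) = 3 + b**2
y(U, h) = U**2
w(K, Y) = -9*Y - 9*K**(3/2) (w(K, Y) = -9*(K**(3/2) + Y) = -9*(Y + K**(3/2)) = -9*Y - 9*K**(3/2))
1/(S(2177) + w(y(33, -53), -1560)) = 1/((3 + 2177**2) + (-9*(-1560) - 9*(33**2)**(3/2))) = 1/((3 + 4739329) + (14040 - 9*1089**(3/2))) = 1/(4739332 + (14040 - 9*35937)) = 1/(4739332 + (14040 - 323433)) = 1/(4739332 - 309393) = 1/4429939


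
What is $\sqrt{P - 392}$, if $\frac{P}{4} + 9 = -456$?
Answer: $2 i \sqrt{563} \approx 47.455 i$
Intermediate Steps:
$P = -1860$ ($P = -36 + 4 \left(-456\right) = -36 - 1824 = -1860$)
$\sqrt{P - 392} = \sqrt{-1860 - 392} = \sqrt{-2252} = 2 i \sqrt{563}$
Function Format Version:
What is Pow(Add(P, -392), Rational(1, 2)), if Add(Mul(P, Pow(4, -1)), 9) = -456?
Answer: Mul(2, I, Pow(563, Rational(1, 2))) ≈ Mul(47.455, I)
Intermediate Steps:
P = -1860 (P = Add(-36, Mul(4, -456)) = Add(-36, -1824) = -1860)
Pow(Add(P, -392), Rational(1, 2)) = Pow(Add(-1860, -392), Rational(1, 2)) = Pow(-2252, Rational(1, 2)) = Mul(2, I, Pow(563, Rational(1, 2)))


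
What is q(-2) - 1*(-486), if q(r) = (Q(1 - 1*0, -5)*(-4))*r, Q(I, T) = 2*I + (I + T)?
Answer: 470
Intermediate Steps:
Q(I, T) = T + 3*I
q(r) = 8*r (q(r) = ((-5 + 3*(1 - 1*0))*(-4))*r = ((-5 + 3*(1 + 0))*(-4))*r = ((-5 + 3*1)*(-4))*r = ((-5 + 3)*(-4))*r = (-2*(-4))*r = 8*r)
q(-2) - 1*(-486) = 8*(-2) - 1*(-486) = -16 + 486 = 470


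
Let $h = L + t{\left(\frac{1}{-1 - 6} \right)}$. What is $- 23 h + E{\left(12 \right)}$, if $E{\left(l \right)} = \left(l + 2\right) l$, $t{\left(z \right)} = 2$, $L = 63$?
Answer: $-1327$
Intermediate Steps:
$E{\left(l \right)} = l \left(2 + l\right)$ ($E{\left(l \right)} = \left(2 + l\right) l = l \left(2 + l\right)$)
$h = 65$ ($h = 63 + 2 = 65$)
$- 23 h + E{\left(12 \right)} = \left(-23\right) 65 + 12 \left(2 + 12\right) = -1495 + 12 \cdot 14 = -1495 + 168 = -1327$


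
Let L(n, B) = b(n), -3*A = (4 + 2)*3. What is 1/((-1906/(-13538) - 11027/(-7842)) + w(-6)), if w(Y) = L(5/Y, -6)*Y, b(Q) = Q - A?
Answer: -53082498/1563442249 ≈ -0.033952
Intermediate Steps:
A = -6 (A = -(4 + 2)*3/3 = -2*3 = -⅓*18 = -6)
b(Q) = 6 + Q (b(Q) = Q - 1*(-6) = Q + 6 = 6 + Q)
L(n, B) = 6 + n
w(Y) = Y*(6 + 5/Y) (w(Y) = (6 + 5/Y)*Y = Y*(6 + 5/Y))
1/((-1906/(-13538) - 11027/(-7842)) + w(-6)) = 1/((-1906/(-13538) - 11027/(-7842)) + (5 + 6*(-6))) = 1/((-1906*(-1/13538) - 11027*(-1/7842)) + (5 - 36)) = 1/((953/6769 + 11027/7842) - 31) = 1/(82115189/53082498 - 31) = 1/(-1563442249/53082498) = -53082498/1563442249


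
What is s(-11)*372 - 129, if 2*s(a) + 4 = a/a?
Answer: -687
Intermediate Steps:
s(a) = -3/2 (s(a) = -2 + (a/a)/2 = -2 + (½)*1 = -2 + ½ = -3/2)
s(-11)*372 - 129 = -3/2*372 - 129 = -558 - 129 = -687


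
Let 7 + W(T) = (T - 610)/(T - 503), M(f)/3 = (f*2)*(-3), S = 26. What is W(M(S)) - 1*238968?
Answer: -232043647/971 ≈ -2.3897e+5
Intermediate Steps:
M(f) = -18*f (M(f) = 3*((f*2)*(-3)) = 3*((2*f)*(-3)) = 3*(-6*f) = -18*f)
W(T) = -7 + (-610 + T)/(-503 + T) (W(T) = -7 + (T - 610)/(T - 503) = -7 + (-610 + T)/(-503 + T))
W(M(S)) - 1*238968 = (2911 - (-108)*26)/(-503 - 18*26) - 1*238968 = (2911 - 6*(-468))/(-503 - 468) - 238968 = (2911 + 2808)/(-971) - 238968 = -1/971*5719 - 238968 = -5719/971 - 238968 = -232043647/971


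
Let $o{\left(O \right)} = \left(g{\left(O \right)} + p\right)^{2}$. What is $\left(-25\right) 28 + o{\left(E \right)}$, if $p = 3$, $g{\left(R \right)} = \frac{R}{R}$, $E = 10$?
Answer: $-684$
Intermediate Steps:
$g{\left(R \right)} = 1$
$o{\left(O \right)} = 16$ ($o{\left(O \right)} = \left(1 + 3\right)^{2} = 4^{2} = 16$)
$\left(-25\right) 28 + o{\left(E \right)} = \left(-25\right) 28 + 16 = -700 + 16 = -684$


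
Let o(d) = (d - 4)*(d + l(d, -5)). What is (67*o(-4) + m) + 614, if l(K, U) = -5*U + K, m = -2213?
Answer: -10711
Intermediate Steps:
l(K, U) = K - 5*U
o(d) = (-4 + d)*(25 + 2*d) (o(d) = (d - 4)*(d + (d - 5*(-5))) = (-4 + d)*(d + (d + 25)) = (-4 + d)*(d + (25 + d)) = (-4 + d)*(25 + 2*d))
(67*o(-4) + m) + 614 = (67*(-100 + 2*(-4)² + 17*(-4)) - 2213) + 614 = (67*(-100 + 2*16 - 68) - 2213) + 614 = (67*(-100 + 32 - 68) - 2213) + 614 = (67*(-136) - 2213) + 614 = (-9112 - 2213) + 614 = -11325 + 614 = -10711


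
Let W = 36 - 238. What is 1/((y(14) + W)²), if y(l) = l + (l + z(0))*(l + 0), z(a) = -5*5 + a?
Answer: 1/116964 ≈ 8.5496e-6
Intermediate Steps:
z(a) = -25 + a
W = -202
y(l) = l + l*(-25 + l) (y(l) = l + (l + (-25 + 0))*(l + 0) = l + (l - 25)*l = l + (-25 + l)*l = l + l*(-25 + l))
1/((y(14) + W)²) = 1/((14*(-24 + 14) - 202)²) = 1/((14*(-10) - 202)²) = 1/((-140 - 202)²) = 1/((-342)²) = 1/116964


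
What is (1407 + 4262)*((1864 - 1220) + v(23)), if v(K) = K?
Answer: 3781223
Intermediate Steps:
(1407 + 4262)*((1864 - 1220) + v(23)) = (1407 + 4262)*((1864 - 1220) + 23) = 5669*(644 + 23) = 5669*667 = 3781223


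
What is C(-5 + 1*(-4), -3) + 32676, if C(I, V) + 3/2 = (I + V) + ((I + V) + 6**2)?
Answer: 65373/2 ≈ 32687.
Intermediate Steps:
C(I, V) = 69/2 + 2*I + 2*V (C(I, V) = -3/2 + ((I + V) + ((I + V) + 6**2)) = -3/2 + ((I + V) + ((I + V) + 36)) = -3/2 + ((I + V) + (36 + I + V)) = -3/2 + (36 + 2*I + 2*V) = 69/2 + 2*I + 2*V)
C(-5 + 1*(-4), -3) + 32676 = (69/2 + 2*(-5 + 1*(-4)) + 2*(-3)) + 32676 = (69/2 + 2*(-5 - 4) - 6) + 32676 = (69/2 + 2*(-9) - 6) + 32676 = (69/2 - 18 - 6) + 32676 = 21/2 + 32676 = 65373/2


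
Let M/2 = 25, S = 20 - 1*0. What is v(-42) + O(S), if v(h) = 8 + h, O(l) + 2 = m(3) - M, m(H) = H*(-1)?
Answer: -89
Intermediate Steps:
S = 20 (S = 20 + 0 = 20)
M = 50 (M = 2*25 = 50)
m(H) = -H
O(l) = -55 (O(l) = -2 + (-1*3 - 1*50) = -2 + (-3 - 50) = -2 - 53 = -55)
v(-42) + O(S) = (8 - 42) - 55 = -34 - 55 = -89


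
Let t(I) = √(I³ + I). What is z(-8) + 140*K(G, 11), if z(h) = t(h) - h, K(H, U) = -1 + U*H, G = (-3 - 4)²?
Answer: 75328 + 2*I*√130 ≈ 75328.0 + 22.803*I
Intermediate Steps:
G = 49 (G = (-7)² = 49)
t(I) = √(I + I³)
K(H, U) = -1 + H*U
z(h) = √(h + h³) - h
z(-8) + 140*K(G, 11) = (√(-8 + (-8)³) - 1*(-8)) + 140*(-1 + 49*11) = (√(-8 - 512) + 8) + 140*(-1 + 539) = (√(-520) + 8) + 140*538 = (2*I*√130 + 8) + 75320 = (8 + 2*I*√130) + 75320 = 75328 + 2*I*√130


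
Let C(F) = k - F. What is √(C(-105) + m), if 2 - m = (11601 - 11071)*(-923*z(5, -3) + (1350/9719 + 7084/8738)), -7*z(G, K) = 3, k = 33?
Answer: I*√18554789548458331155890/297236177 ≈ 458.28*I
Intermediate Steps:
z(G, K) = -3/7 (z(G, K) = -⅐*3 = -3/7)
C(F) = 33 - F
m = -62465417047996/297236177 (m = 2 - (11601 - 11071)*(-923*(-3/7) + (1350/9719 + 7084/8738)) = 2 - 530*(2769/7 + (1350*(1/9719) + 7084*(1/8738))) = 2 - 530*(2769/7 + (1350/9719 + 3542/4369)) = 2 - 530*(2769/7 + 40322848/42462311) = 2 - 530*117860399095/297236177 = 2 - 1*62466011520350/297236177 = 2 - 62466011520350/297236177 = -62465417047996/297236177 ≈ -2.1015e+5)
√(C(-105) + m) = √((33 - 1*(-105)) - 62465417047996/297236177) = √((33 + 105) - 62465417047996/297236177) = √(138 - 62465417047996/297236177) = √(-62424398455570/297236177) = I*√18554789548458331155890/297236177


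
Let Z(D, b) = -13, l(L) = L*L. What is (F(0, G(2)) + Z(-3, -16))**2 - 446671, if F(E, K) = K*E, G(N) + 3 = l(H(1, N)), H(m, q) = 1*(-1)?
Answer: -446502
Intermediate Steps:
H(m, q) = -1
l(L) = L**2
G(N) = -2 (G(N) = -3 + (-1)**2 = -3 + 1 = -2)
F(E, K) = E*K
(F(0, G(2)) + Z(-3, -16))**2 - 446671 = (0*(-2) - 13)**2 - 446671 = (0 - 13)**2 - 446671 = (-13)**2 - 446671 = 169 - 446671 = -446502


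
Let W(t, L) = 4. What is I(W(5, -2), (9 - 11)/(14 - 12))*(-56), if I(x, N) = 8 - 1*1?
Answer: -392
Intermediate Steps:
I(x, N) = 7 (I(x, N) = 8 - 1 = 7)
I(W(5, -2), (9 - 11)/(14 - 12))*(-56) = 7*(-56) = -392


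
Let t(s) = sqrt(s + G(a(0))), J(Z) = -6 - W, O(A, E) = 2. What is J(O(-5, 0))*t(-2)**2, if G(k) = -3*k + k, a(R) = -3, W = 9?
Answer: -60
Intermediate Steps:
G(k) = -2*k
J(Z) = -15 (J(Z) = -6 - 1*9 = -6 - 9 = -15)
t(s) = sqrt(6 + s) (t(s) = sqrt(s - 2*(-3)) = sqrt(s + 6) = sqrt(6 + s))
J(O(-5, 0))*t(-2)**2 = -15*(sqrt(6 - 2))**2 = -15*(sqrt(4))**2 = -15*2**2 = -15*4 = -60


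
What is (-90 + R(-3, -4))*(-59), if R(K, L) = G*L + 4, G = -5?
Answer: 3894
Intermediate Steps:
R(K, L) = 4 - 5*L (R(K, L) = -5*L + 4 = 4 - 5*L)
(-90 + R(-3, -4))*(-59) = (-90 + (4 - 5*(-4)))*(-59) = (-90 + (4 + 20))*(-59) = (-90 + 24)*(-59) = -66*(-59) = 3894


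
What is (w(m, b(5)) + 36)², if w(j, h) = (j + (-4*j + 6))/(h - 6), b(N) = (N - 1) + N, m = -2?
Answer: 1600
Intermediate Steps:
b(N) = -1 + 2*N (b(N) = (-1 + N) + N = -1 + 2*N)
w(j, h) = (6 - 3*j)/(-6 + h) (w(j, h) = (j + (6 - 4*j))/(-6 + h) = (6 - 3*j)/(-6 + h))
(w(m, b(5)) + 36)² = (3*(2 - 1*(-2))/(-6 + (-1 + 2*5)) + 36)² = (3*(2 + 2)/(-6 + (-1 + 10)) + 36)² = (3*4/(-6 + 9) + 36)² = (3*4/3 + 36)² = (3*(⅓)*4 + 36)² = (4 + 36)² = 40² = 1600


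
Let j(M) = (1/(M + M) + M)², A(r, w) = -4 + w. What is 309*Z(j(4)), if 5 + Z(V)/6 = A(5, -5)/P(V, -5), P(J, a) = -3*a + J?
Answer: -6687378/683 ≈ -9791.2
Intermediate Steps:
P(J, a) = J - 3*a
j(M) = (M + 1/(2*M))² (j(M) = (1/(2*M) + M)² = (M + 1/(2*M))²)
Z(V) = -30 - 54/(15 + V) (Z(V) = -30 + 6*((-4 - 5)/(V - 3*(-5))) = -30 + 6*(-9/(V + 15)) = -30 + 6*(-9/(15 + V)) = -30 - 54/(15 + V))
309*Z(j(4)) = 309*(6*(-84 - 5*(1 + 2*4²)²/(4*4²))/(15 + (¼)*(1 + 2*4²)²/4²)) = 309*(6*(-84 - 5*(1 + 2*16)²/(4*16))/(15 + (¼)*(1/16)*(1 + 2*16)²)) = 309*(6*(-84 - 5*(1 + 32)²/(4*16))/(15 + (¼)*(1/16)*(1 + 32)²)) = 309*(6*(-84 - 5*33²/(4*16))/(15 + (¼)*(1/16)*33²)) = 309*(6*(-84 - 5*1089/(4*16))/(15 + (¼)*(1/16)*1089)) = 309*(6*(-84 - 5*1089/64)/(15 + 1089/64)) = 309*(6*(-84 - 5445/64)/(2049/64)) = 309*(6*(64/2049)*(-10821/64)) = 309*(-21642/683) = -6687378/683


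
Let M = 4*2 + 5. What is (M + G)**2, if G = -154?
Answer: 19881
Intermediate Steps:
M = 13 (M = 8 + 5 = 13)
(M + G)**2 = (13 - 154)**2 = (-141)**2 = 19881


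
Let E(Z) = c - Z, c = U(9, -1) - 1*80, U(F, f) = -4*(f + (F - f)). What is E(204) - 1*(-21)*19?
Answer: 79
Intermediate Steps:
U(F, f) = -4*F
c = -116 (c = -4*9 - 1*80 = -36 - 80 = -116)
E(Z) = -116 - Z
E(204) - 1*(-21)*19 = (-116 - 1*204) - 1*(-21)*19 = (-116 - 204) + 21*19 = -320 + 399 = 79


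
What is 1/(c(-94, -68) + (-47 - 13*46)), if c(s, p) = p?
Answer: -1/713 ≈ -0.0014025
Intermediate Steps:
1/(c(-94, -68) + (-47 - 13*46)) = 1/(-68 + (-47 - 13*46)) = 1/(-68 + (-47 - 598)) = 1/(-68 - 645) = 1/(-713) = -1/713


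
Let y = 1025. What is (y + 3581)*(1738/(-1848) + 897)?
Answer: 24763501/6 ≈ 4.1272e+6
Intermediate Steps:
(y + 3581)*(1738/(-1848) + 897) = (1025 + 3581)*(1738/(-1848) + 897) = 4606*(1738*(-1/1848) + 897) = 4606*(-79/84 + 897) = 4606*(75269/84) = 24763501/6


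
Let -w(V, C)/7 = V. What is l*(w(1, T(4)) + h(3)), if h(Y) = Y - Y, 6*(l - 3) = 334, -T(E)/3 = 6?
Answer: -1232/3 ≈ -410.67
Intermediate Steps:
T(E) = -18 (T(E) = -3*6 = -18)
w(V, C) = -7*V
l = 176/3 (l = 3 + (1/6)*334 = 3 + 167/3 = 176/3 ≈ 58.667)
h(Y) = 0
l*(w(1, T(4)) + h(3)) = 176*(-7*1 + 0)/3 = 176*(-7 + 0)/3 = (176/3)*(-7) = -1232/3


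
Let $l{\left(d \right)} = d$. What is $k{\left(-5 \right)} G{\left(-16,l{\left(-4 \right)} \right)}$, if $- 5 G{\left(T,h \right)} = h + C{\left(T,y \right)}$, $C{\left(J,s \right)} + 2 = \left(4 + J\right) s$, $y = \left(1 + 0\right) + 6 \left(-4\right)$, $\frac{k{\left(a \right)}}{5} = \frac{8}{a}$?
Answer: $432$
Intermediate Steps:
$k{\left(a \right)} = \frac{40}{a}$ ($k{\left(a \right)} = 5 \frac{8}{a} = \frac{40}{a}$)
$y = -23$ ($y = 1 - 24 = -23$)
$C{\left(J,s \right)} = -2 + s \left(4 + J\right)$ ($C{\left(J,s \right)} = -2 + \left(4 + J\right) s = -2 + s \left(4 + J\right)$)
$G{\left(T,h \right)} = \frac{94}{5} - \frac{h}{5} + \frac{23 T}{5}$ ($G{\left(T,h \right)} = - \frac{h + \left(-2 + 4 \left(-23\right) + T \left(-23\right)\right)}{5} = - \frac{h - \left(94 + 23 T\right)}{5} = - \frac{-94 + h - 23 T}{5} = \frac{94}{5} - \frac{h}{5} + \frac{23 T}{5}$)
$k{\left(-5 \right)} G{\left(-16,l{\left(-4 \right)} \right)} = \frac{40}{-5} \left(\frac{94}{5} - - \frac{4}{5} + \frac{23}{5} \left(-16\right)\right) = 40 \left(- \frac{1}{5}\right) \left(\frac{94}{5} + \frac{4}{5} - \frac{368}{5}\right) = \left(-8\right) \left(-54\right) = 432$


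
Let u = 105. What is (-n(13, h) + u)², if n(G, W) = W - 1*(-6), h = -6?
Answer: 11025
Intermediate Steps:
n(G, W) = 6 + W (n(G, W) = W + 6 = 6 + W)
(-n(13, h) + u)² = (-(6 - 6) + 105)² = (-1*0 + 105)² = (0 + 105)² = 105² = 11025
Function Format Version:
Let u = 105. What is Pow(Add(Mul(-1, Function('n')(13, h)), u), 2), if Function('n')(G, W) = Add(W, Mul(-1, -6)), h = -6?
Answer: 11025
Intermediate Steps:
Function('n')(G, W) = Add(6, W) (Function('n')(G, W) = Add(W, 6) = Add(6, W))
Pow(Add(Mul(-1, Function('n')(13, h)), u), 2) = Pow(Add(Mul(-1, Add(6, -6)), 105), 2) = Pow(Add(Mul(-1, 0), 105), 2) = Pow(Add(0, 105), 2) = Pow(105, 2) = 11025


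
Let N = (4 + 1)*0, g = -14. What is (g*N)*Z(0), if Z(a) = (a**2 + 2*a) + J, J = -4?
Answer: 0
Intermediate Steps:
N = 0 (N = 5*0 = 0)
Z(a) = -4 + a**2 + 2*a (Z(a) = (a**2 + 2*a) - 4 = -4 + a**2 + 2*a)
(g*N)*Z(0) = (-14*0)*(-4 + 0**2 + 2*0) = 0*(-4 + 0 + 0) = 0*(-4) = 0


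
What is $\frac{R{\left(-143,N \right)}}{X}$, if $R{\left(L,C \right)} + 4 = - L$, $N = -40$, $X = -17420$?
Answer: $- \frac{139}{17420} \approx -0.0079793$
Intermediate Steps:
$R{\left(L,C \right)} = -4 - L$
$\frac{R{\left(-143,N \right)}}{X} = \frac{-4 - -143}{-17420} = \left(-4 + 143\right) \left(- \frac{1}{17420}\right) = 139 \left(- \frac{1}{17420}\right) = - \frac{139}{17420}$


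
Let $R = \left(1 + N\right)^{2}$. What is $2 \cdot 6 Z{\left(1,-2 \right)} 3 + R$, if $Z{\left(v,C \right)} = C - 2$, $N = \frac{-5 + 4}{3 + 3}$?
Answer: $- \frac{5159}{36} \approx -143.31$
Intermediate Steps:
$N = - \frac{1}{6} \approx -0.16667$
$Z{\left(v,C \right)} = -2 + C$ ($Z{\left(v,C \right)} = C - 2 = -2 + C$)
$R = \frac{25}{36}$ ($R = \left(1 - \frac{1}{6}\right)^{2} = \left(\frac{5}{6}\right)^{2} = \frac{25}{36} \approx 0.69444$)
$2 \cdot 6 Z{\left(1,-2 \right)} 3 + R = 2 \cdot 6 \left(-2 - 2\right) 3 + \frac{25}{36} = 12 \left(-4\right) 3 + \frac{25}{36} = \left(-48\right) 3 + \frac{25}{36} = -144 + \frac{25}{36} = - \frac{5159}{36}$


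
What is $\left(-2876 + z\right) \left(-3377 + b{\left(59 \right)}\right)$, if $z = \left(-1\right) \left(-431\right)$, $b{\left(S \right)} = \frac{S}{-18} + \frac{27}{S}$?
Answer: $\frac{2925335735}{354} \approx 8.2637 \cdot 10^{6}$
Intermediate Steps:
$b{\left(S \right)} = \frac{27}{S} - \frac{S}{18}$ ($b{\left(S \right)} = S \left(- \frac{1}{18}\right) + \frac{27}{S} = - \frac{S}{18} + \frac{27}{S} = \frac{27}{S} - \frac{S}{18}$)
$z = 431$
$\left(-2876 + z\right) \left(-3377 + b{\left(59 \right)}\right) = \left(-2876 + 431\right) \left(-3377 + \left(\frac{27}{59} - \frac{59}{18}\right)\right) = - 2445 \left(-3377 + \left(27 \cdot \frac{1}{59} - \frac{59}{18}\right)\right) = - 2445 \left(-3377 + \left(\frac{27}{59} - \frac{59}{18}\right)\right) = - 2445 \left(-3377 - \frac{2995}{1062}\right) = \left(-2445\right) \left(- \frac{3589369}{1062}\right) = \frac{2925335735}{354}$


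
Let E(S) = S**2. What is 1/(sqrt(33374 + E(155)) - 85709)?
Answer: -4511/386630278 - sqrt(159)/386630278 ≈ -1.1700e-5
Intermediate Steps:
1/(sqrt(33374 + E(155)) - 85709) = 1/(sqrt(33374 + 155**2) - 85709) = 1/(sqrt(33374 + 24025) - 85709) = 1/(sqrt(57399) - 85709) = 1/(19*sqrt(159) - 85709) = 1/(-85709 + 19*sqrt(159))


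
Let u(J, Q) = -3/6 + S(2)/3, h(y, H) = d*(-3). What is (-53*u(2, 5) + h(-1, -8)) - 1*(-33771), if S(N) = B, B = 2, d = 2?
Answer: 202537/6 ≈ 33756.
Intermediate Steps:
h(y, H) = -6 (h(y, H) = 2*(-3) = -6)
S(N) = 2
u(J, Q) = ⅙ (u(J, Q) = -3/6 + 2/3 = -3*⅙ + 2*(⅓) = -½ + ⅔ = ⅙)
(-53*u(2, 5) + h(-1, -8)) - 1*(-33771) = (-53*⅙ - 6) - 1*(-33771) = (-53/6 - 6) + 33771 = -89/6 + 33771 = 202537/6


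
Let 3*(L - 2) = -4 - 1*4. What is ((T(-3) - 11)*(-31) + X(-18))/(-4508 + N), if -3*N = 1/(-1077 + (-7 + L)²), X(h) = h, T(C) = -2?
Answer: -3528140/41311309 ≈ -0.085404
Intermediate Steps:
L = -⅔ (L = 2 + (-4 - 1*4)/3 = 2 + (-4 - 4)/3 = 2 + (⅓)*(-8) = 2 - 8/3 = -⅔ ≈ -0.66667)
N = 3/9164 (N = -1/(3*(-1077 + (-7 - ⅔)²)) = -1/(3*(-1077 + (-23/3)²)) = -1/(3*(-1077 + 529/9)) = -1/(3*(-9164/9)) = -⅓*(-9/9164) = 3/9164 ≈ 0.00032737)
((T(-3) - 11)*(-31) + X(-18))/(-4508 + N) = ((-2 - 11)*(-31) - 18)/(-4508 + 3/9164) = (-13*(-31) - 18)/(-41311309/9164) = (403 - 18)*(-9164/41311309) = 385*(-9164/41311309) = -3528140/41311309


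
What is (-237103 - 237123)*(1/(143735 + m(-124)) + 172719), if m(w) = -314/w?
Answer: -729940313671475150/8911727 ≈ -8.1908e+10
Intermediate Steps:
(-237103 - 237123)*(1/(143735 + m(-124)) + 172719) = (-237103 - 237123)*(1/(143735 - 314/(-124)) + 172719) = -474226*(1/(143735 - 314*(-1/124)) + 172719) = -474226*(1/(143735 + 157/62) + 172719) = -474226*(1/(8911727/62) + 172719) = -474226*(62/8911727 + 172719) = -474226*1539224575775/8911727 = -729940313671475150/8911727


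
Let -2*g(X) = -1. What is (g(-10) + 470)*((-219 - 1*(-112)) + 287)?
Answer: 84690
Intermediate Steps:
g(X) = ½ (g(X) = -½*(-1) = ½)
(g(-10) + 470)*((-219 - 1*(-112)) + 287) = (½ + 470)*((-219 - 1*(-112)) + 287) = 941*((-219 + 112) + 287)/2 = 941*(-107 + 287)/2 = (941/2)*180 = 84690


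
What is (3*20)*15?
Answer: 900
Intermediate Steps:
(3*20)*15 = 60*15 = 900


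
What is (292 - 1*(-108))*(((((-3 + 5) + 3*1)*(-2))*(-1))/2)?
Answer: 2000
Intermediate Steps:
(292 - 1*(-108))*(((((-3 + 5) + 3*1)*(-2))*(-1))/2) = (292 + 108)*((((2 + 3)*(-2))*(-1))*(½)) = 400*(((5*(-2))*(-1))*(½)) = 400*(-10*(-1)*(½)) = 400*(10*(½)) = 400*5 = 2000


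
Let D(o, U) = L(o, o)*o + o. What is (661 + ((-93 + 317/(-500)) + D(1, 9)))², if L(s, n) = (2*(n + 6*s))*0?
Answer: 80759977489/250000 ≈ 3.2304e+5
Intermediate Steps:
L(s, n) = 0 (L(s, n) = (2*n + 12*s)*0 = 0)
D(o, U) = o (D(o, U) = 0*o + o = 0 + o = o)
(661 + ((-93 + 317/(-500)) + D(1, 9)))² = (661 + ((-93 + 317/(-500)) + 1))² = (661 + ((-93 + 317*(-1/500)) + 1))² = (661 + ((-93 - 317/500) + 1))² = (661 + (-46817/500 + 1))² = (661 - 46317/500)² = (284183/500)² = 80759977489/250000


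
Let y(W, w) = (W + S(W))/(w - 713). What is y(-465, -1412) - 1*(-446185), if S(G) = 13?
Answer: 948143577/2125 ≈ 4.4619e+5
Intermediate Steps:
y(W, w) = (13 + W)/(-713 + w) (y(W, w) = (W + 13)/(w - 713) = (13 + W)/(-713 + w))
y(-465, -1412) - 1*(-446185) = (13 - 465)/(-713 - 1412) - 1*(-446185) = -452/(-2125) + 446185 = -1/2125*(-452) + 446185 = 452/2125 + 446185 = 948143577/2125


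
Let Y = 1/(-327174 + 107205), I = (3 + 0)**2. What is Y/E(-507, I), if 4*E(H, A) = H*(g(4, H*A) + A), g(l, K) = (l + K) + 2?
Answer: -1/126803109771 ≈ -7.8862e-12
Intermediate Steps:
I = 9 (I = 3**2 = 9)
g(l, K) = 2 + K + l (g(l, K) = (K + l) + 2 = 2 + K + l)
Y = -1/219969 (Y = 1/(-219969) = -1/219969 ≈ -4.5461e-6)
E(H, A) = H*(6 + A + A*H)/4 (E(H, A) = (H*((2 + H*A + 4) + A))/4 = (H*((2 + A*H + 4) + A))/4 = (H*((6 + A*H) + A))/4 = (H*(6 + A + A*H))/4 = H*(6 + A + A*H)/4)
Y/E(-507, I) = -(-4/(507*(6 + 9 + 9*(-507))))/219969 = -(-4/(507*(6 + 9 - 4563)))/219969 = -1/(219969*((1/4)*(-507)*(-4548))) = -1/219969/576459 = -1/219969*1/576459 = -1/126803109771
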